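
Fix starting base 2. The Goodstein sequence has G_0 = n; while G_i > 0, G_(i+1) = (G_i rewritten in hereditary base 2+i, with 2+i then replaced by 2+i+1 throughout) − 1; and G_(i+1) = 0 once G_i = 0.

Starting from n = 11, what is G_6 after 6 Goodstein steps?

134217727

base 2: 11 = 2^(2 + 1) + 2 + 1; at 3: 3^(3 + 1) + 3 + 1 = 85; next = 84
base 3: 84 = 3^(3 + 1) + 3; at 4: 4^(4 + 1) + 4 = 1028; next = 1027
base 4: 1027 = 4^(4 + 1) + 3; at 5: 5^(5 + 1) + 3 = 15628; next = 15627
base 5: 15627 = 5^(5 + 1) + 2; at 6: 6^(6 + 1) + 2 = 279938; next = 279937
base 6: 279937 = 6^(6 + 1) + 1; at 7: 7^(7 + 1) + 1 = 5764802; next = 5764801
base 7: 5764801 = 7^(7 + 1); at 8: 8^(8 + 1) = 134217728; next = 134217727
base 8: 134217727 = 7·8^8 + 7·8^7 + 7·8^6 + 7·8^5 + 7·8^4 + 7·8^3 + 7·8^2 + 7·8 + 7; at 9: 7·9^9 + 7·9^7 + 7·9^6 + 7·9^5 + 7·9^4 + 7·9^3 + 7·9^2 + 7·9 + 7 = 2749609303; next = 2749609302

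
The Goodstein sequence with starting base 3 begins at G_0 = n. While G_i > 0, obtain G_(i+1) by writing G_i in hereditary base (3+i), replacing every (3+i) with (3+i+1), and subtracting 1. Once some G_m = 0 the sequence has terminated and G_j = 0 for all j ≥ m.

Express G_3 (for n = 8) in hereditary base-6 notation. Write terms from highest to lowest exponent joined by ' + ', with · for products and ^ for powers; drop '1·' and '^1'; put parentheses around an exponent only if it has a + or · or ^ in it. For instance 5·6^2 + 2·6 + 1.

base 3: 8 = 2·3 + 2; at 4: 2·4 + 2 = 10; next = 9
base 4: 9 = 2·4 + 1; at 5: 2·5 + 1 = 11; next = 10
base 5: 10 = 2·5; at 6: 2·6 = 12; next = 11
base 6: 11 = 6 + 5; at 7: 7 + 5 = 12; next = 11

6 + 5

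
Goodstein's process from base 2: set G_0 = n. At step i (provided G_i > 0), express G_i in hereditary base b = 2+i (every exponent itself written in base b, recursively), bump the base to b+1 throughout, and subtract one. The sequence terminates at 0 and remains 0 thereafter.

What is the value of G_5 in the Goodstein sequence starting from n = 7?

823543

(0) 7|_2 = 2^2 + 2 + 1 ↦ 3^3 + 3 + 1|_3 = 31 ⇒ 30
(1) 30|_3 = 3^3 + 3 ↦ 4^4 + 4|_4 = 260 ⇒ 259
(2) 259|_4 = 4^4 + 3 ↦ 5^5 + 3|_5 = 3128 ⇒ 3127
(3) 3127|_5 = 5^5 + 2 ↦ 6^6 + 2|_6 = 46658 ⇒ 46657
(4) 46657|_6 = 6^6 + 1 ↦ 7^7 + 1|_7 = 823544 ⇒ 823543
(5) 823543|_7 = 7^7 ↦ 8^8|_8 = 16777216 ⇒ 16777215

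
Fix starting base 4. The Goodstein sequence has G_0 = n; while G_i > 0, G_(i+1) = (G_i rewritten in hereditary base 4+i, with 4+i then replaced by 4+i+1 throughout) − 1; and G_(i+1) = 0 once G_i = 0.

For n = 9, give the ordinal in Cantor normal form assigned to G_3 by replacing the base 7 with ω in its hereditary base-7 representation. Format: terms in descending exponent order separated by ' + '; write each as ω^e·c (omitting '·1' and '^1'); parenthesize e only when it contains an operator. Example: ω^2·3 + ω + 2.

G_0=9  [base 4] 2·4 + 1  →[4↦5]→  2·5 + 1 = 11  −1 ⇒ G_1=10
G_1=10  [base 5] 2·5  →[5↦6]→  2·6 = 12  −1 ⇒ G_2=11
G_2=11  [base 6] 6 + 5  →[6↦7]→  7 + 5 = 12  −1 ⇒ G_3=11
G_3=11  [base 7] 7 + 4  →[7↦8]→  8 + 4 = 12  −1 ⇒ G_4=11

ω + 4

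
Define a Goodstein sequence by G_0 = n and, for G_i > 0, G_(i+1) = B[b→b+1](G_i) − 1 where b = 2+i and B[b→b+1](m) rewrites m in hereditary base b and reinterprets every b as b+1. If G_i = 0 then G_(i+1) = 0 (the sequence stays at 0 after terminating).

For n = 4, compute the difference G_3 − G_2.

G_0 = 4. HB_2(4) = 2^2. Bump = 27. G_1 = 26.
G_1 = 26. HB_3(26) = 2·3^2 + 2·3 + 2. Bump = 42. G_2 = 41.
G_2 = 41. HB_4(41) = 2·4^2 + 2·4 + 1. Bump = 61. G_3 = 60.

19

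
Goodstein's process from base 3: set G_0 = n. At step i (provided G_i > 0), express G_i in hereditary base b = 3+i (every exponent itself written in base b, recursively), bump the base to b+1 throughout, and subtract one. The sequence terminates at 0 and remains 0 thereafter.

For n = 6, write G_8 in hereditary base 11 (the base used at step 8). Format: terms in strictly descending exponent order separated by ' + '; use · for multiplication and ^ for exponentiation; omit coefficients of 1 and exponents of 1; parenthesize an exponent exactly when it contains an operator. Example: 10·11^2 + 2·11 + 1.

i=0: 6 = 2·3 (b=3); 3→4: 2·4 = 8; 8−1 = 7
i=1: 7 = 4 + 3 (b=4); 4→5: 5 + 3 = 8; 8−1 = 7
i=2: 7 = 5 + 2 (b=5); 5→6: 6 + 2 = 8; 8−1 = 7
i=3: 7 = 6 + 1 (b=6); 6→7: 7 + 1 = 8; 8−1 = 7
i=4: 7 = 7 (b=7); 7→8: 8 = 8; 8−1 = 7
i=5: 7 = 7 (b=8); 8→9: 7 = 7; 7−1 = 6
i=6: 6 = 6 (b=9); 9→10: 6 = 6; 6−1 = 5
i=7: 5 = 5 (b=10); 10→11: 5 = 5; 5−1 = 4
i=8: 4 = 4 (b=11); 11→12: 4 = 4; 4−1 = 3

4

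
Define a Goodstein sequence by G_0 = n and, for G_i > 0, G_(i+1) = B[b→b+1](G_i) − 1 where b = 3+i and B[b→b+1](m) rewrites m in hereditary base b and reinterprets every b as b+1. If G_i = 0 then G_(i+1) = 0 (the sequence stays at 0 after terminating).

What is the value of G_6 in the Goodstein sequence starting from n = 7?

9

(0) 7|_3 = 2·3 + 1 ↦ 2·4 + 1|_4 = 9 ⇒ 8
(1) 8|_4 = 2·4 ↦ 2·5|_5 = 10 ⇒ 9
(2) 9|_5 = 5 + 4 ↦ 6 + 4|_6 = 10 ⇒ 9
(3) 9|_6 = 6 + 3 ↦ 7 + 3|_7 = 10 ⇒ 9
(4) 9|_7 = 7 + 2 ↦ 8 + 2|_8 = 10 ⇒ 9
(5) 9|_8 = 8 + 1 ↦ 9 + 1|_9 = 10 ⇒ 9
(6) 9|_9 = 9 ↦ 10|_10 = 10 ⇒ 9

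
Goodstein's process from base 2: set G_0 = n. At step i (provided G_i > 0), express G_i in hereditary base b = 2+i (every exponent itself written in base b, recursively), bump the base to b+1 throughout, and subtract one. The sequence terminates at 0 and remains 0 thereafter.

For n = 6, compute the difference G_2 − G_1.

step 0: 6 = 2^2 + 2; sub 3 for 2: 3^3 + 3; = 30; G_1 = 30−1 = 29
step 1: 29 = 3^3 + 2; sub 4 for 3: 4^4 + 2; = 258; G_2 = 258−1 = 257

228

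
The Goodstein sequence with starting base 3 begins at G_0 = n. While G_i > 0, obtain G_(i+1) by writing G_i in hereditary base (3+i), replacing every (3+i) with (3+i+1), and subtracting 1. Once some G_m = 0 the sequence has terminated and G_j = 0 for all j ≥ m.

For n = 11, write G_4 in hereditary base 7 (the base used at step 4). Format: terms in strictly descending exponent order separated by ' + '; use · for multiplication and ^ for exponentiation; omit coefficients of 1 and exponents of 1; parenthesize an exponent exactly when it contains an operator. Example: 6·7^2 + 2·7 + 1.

G_0=11  [base 3] 3^2 + 2  →[3↦4]→  4^2 + 2 = 18  −1 ⇒ G_1=17
G_1=17  [base 4] 4^2 + 1  →[4↦5]→  5^2 + 1 = 26  −1 ⇒ G_2=25
G_2=25  [base 5] 5^2  →[5↦6]→  6^2 = 36  −1 ⇒ G_3=35
G_3=35  [base 6] 5·6 + 5  →[6↦7]→  5·7 + 5 = 40  −1 ⇒ G_4=39
G_4=39  [base 7] 5·7 + 4  →[7↦8]→  5·8 + 4 = 44  −1 ⇒ G_5=43

5·7 + 4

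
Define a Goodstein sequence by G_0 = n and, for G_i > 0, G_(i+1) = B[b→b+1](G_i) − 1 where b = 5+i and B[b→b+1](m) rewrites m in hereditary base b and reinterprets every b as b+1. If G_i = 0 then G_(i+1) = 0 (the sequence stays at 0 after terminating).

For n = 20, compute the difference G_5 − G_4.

G_0=20  [base 5] 4·5  →[5↦6]→  4·6 = 24  −1 ⇒ G_1=23
G_1=23  [base 6] 3·6 + 5  →[6↦7]→  3·7 + 5 = 26  −1 ⇒ G_2=25
G_2=25  [base 7] 3·7 + 4  →[7↦8]→  3·8 + 4 = 28  −1 ⇒ G_3=27
G_3=27  [base 8] 3·8 + 3  →[8↦9]→  3·9 + 3 = 30  −1 ⇒ G_4=29
G_4=29  [base 9] 3·9 + 2  →[9↦10]→  3·10 + 2 = 32  −1 ⇒ G_5=31

2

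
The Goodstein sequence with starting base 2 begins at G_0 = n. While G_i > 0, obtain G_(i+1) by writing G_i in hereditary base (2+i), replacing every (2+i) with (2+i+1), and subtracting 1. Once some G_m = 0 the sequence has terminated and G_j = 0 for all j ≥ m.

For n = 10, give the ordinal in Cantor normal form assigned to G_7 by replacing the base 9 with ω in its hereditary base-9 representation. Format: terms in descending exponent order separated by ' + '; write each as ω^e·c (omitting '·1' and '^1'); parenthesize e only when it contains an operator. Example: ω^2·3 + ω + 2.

ω^ω·5 + ω^5·5 + ω^4·5 + ω^3·5 + ω^2·5 + ω·5 + 2

base 2: 10 = 2^(2 + 1) + 2; at 3: 3^(3 + 1) + 3 = 84; next = 83
base 3: 83 = 3^(3 + 1) + 2; at 4: 4^(4 + 1) + 2 = 1026; next = 1025
base 4: 1025 = 4^(4 + 1) + 1; at 5: 5^(5 + 1) + 1 = 15626; next = 15625
base 5: 15625 = 5^(5 + 1); at 6: 6^(6 + 1) = 279936; next = 279935
base 6: 279935 = 5·6^6 + 5·6^5 + 5·6^4 + 5·6^3 + 5·6^2 + 5·6 + 5; at 7: 5·7^7 + 5·7^5 + 5·7^4 + 5·7^3 + 5·7^2 + 5·7 + 5 = 4215755; next = 4215754
base 7: 4215754 = 5·7^7 + 5·7^5 + 5·7^4 + 5·7^3 + 5·7^2 + 5·7 + 4; at 8: 5·8^8 + 5·8^5 + 5·8^4 + 5·8^3 + 5·8^2 + 5·8 + 4 = 84073324; next = 84073323
base 8: 84073323 = 5·8^8 + 5·8^5 + 5·8^4 + 5·8^3 + 5·8^2 + 5·8 + 3; at 9: 5·9^9 + 5·9^5 + 5·9^4 + 5·9^3 + 5·9^2 + 5·9 + 3 = 1937434593; next = 1937434592
base 9: 1937434592 = 5·9^9 + 5·9^5 + 5·9^4 + 5·9^3 + 5·9^2 + 5·9 + 2; at 10: 5·10^10 + 5·10^5 + 5·10^4 + 5·10^3 + 5·10^2 + 5·10 + 2 = 50000555552; next = 50000555551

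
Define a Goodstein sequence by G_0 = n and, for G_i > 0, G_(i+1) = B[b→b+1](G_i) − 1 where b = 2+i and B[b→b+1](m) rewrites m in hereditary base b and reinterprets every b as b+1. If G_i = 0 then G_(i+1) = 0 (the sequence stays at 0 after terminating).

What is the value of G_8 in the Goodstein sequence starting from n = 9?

30000003325

i=0: 9 = 2^(2 + 1) + 1 (b=2); 2→3: 3^(3 + 1) + 1 = 82; 82−1 = 81
i=1: 81 = 3^(3 + 1) (b=3); 3→4: 4^(4 + 1) = 1024; 1024−1 = 1023
i=2: 1023 = 3·4^4 + 3·4^3 + 3·4^2 + 3·4 + 3 (b=4); 4→5: 3·5^5 + 3·5^3 + 3·5^2 + 3·5 + 3 = 9843; 9843−1 = 9842
i=3: 9842 = 3·5^5 + 3·5^3 + 3·5^2 + 3·5 + 2 (b=5); 5→6: 3·6^6 + 3·6^3 + 3·6^2 + 3·6 + 2 = 140744; 140744−1 = 140743
i=4: 140743 = 3·6^6 + 3·6^3 + 3·6^2 + 3·6 + 1 (b=6); 6→7: 3·7^7 + 3·7^3 + 3·7^2 + 3·7 + 1 = 2471827; 2471827−1 = 2471826
i=5: 2471826 = 3·7^7 + 3·7^3 + 3·7^2 + 3·7 (b=7); 7→8: 3·8^8 + 3·8^3 + 3·8^2 + 3·8 = 50333400; 50333400−1 = 50333399
i=6: 50333399 = 3·8^8 + 3·8^3 + 3·8^2 + 2·8 + 7 (b=8); 8→9: 3·9^9 + 3·9^3 + 3·9^2 + 2·9 + 7 = 1162263922; 1162263922−1 = 1162263921
i=7: 1162263921 = 3·9^9 + 3·9^3 + 3·9^2 + 2·9 + 6 (b=9); 9→10: 3·10^10 + 3·10^3 + 3·10^2 + 2·10 + 6 = 30000003326; 30000003326−1 = 30000003325
i=8: 30000003325 = 3·10^10 + 3·10^3 + 3·10^2 + 2·10 + 5 (b=10); 10→11: 3·11^11 + 3·11^3 + 3·11^2 + 2·11 + 5 = 855935016216; 855935016216−1 = 855935016215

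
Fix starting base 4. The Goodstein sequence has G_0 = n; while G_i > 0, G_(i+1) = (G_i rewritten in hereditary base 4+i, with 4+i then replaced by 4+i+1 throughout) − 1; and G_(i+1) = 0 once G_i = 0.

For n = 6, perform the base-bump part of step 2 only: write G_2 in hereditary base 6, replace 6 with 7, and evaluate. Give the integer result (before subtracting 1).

(0) 6|_4 = 4 + 2 ↦ 5 + 2|_5 = 7 ⇒ 6
(1) 6|_5 = 5 + 1 ↦ 6 + 1|_6 = 7 ⇒ 6

7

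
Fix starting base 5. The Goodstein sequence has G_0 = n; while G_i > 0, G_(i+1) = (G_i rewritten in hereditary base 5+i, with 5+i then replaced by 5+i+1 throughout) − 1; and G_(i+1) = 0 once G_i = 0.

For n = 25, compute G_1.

35

[0] 25 ≡ 5^2 (base 5). Lift 6: 36. −1: 35.
[1] 35 ≡ 5·6 + 5 (base 6). Lift 7: 40. −1: 39.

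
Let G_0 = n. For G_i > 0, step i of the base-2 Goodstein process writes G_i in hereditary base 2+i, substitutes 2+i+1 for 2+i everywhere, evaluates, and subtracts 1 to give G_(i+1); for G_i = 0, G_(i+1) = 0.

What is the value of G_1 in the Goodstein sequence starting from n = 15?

111

i=0: 15 = 2^(2 + 1) + 2^2 + 2 + 1 (b=2); 2→3: 3^(3 + 1) + 3^3 + 3 + 1 = 112; 112−1 = 111
i=1: 111 = 3^(3 + 1) + 3^3 + 3 (b=3); 3→4: 4^(4 + 1) + 4^4 + 4 = 1284; 1284−1 = 1283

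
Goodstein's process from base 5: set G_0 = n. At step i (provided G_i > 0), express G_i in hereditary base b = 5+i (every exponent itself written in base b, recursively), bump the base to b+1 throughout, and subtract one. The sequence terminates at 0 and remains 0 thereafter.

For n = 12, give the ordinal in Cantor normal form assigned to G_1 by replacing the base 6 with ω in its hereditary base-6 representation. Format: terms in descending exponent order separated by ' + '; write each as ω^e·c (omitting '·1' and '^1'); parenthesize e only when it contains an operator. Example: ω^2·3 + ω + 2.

G_0 = 12. HB_5(12) = 2·5 + 2. Bump = 14. G_1 = 13.
G_1 = 13. HB_6(13) = 2·6 + 1. Bump = 15. G_2 = 14.

ω·2 + 1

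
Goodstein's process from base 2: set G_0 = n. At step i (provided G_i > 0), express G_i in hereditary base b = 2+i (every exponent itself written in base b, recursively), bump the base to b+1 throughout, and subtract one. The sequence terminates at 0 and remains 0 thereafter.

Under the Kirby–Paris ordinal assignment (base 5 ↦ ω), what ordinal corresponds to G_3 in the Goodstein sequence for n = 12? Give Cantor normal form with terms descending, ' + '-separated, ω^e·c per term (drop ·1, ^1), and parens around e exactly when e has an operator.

ω^(ω + 1) + ω^2·2 + ω·2

(0) 12|_2 = 2^(2 + 1) + 2^2 ↦ 3^(3 + 1) + 3^3|_3 = 108 ⇒ 107
(1) 107|_3 = 3^(3 + 1) + 2·3^2 + 2·3 + 2 ↦ 4^(4 + 1) + 2·4^2 + 2·4 + 2|_4 = 1066 ⇒ 1065
(2) 1065|_4 = 4^(4 + 1) + 2·4^2 + 2·4 + 1 ↦ 5^(5 + 1) + 2·5^2 + 2·5 + 1|_5 = 15686 ⇒ 15685
(3) 15685|_5 = 5^(5 + 1) + 2·5^2 + 2·5 ↦ 6^(6 + 1) + 2·6^2 + 2·6|_6 = 280020 ⇒ 280019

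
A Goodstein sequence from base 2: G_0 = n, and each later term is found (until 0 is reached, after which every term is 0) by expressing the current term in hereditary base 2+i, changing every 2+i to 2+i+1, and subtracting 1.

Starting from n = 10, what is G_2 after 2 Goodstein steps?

i=0: 10 = 2^(2 + 1) + 2 (b=2); 2→3: 3^(3 + 1) + 3 = 84; 84−1 = 83
i=1: 83 = 3^(3 + 1) + 2 (b=3); 3→4: 4^(4 + 1) + 2 = 1026; 1026−1 = 1025
i=2: 1025 = 4^(4 + 1) + 1 (b=4); 4→5: 5^(5 + 1) + 1 = 15626; 15626−1 = 15625

1025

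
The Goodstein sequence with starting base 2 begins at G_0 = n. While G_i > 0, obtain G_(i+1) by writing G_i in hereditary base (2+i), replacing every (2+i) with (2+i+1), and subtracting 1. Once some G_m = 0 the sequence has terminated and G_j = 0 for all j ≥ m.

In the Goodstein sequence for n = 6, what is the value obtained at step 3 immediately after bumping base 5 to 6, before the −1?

46656

i=0: 6 = 2^2 + 2 (b=2); 2→3: 3^3 + 3 = 30; 30−1 = 29
i=1: 29 = 3^3 + 2 (b=3); 3→4: 4^4 + 2 = 258; 258−1 = 257
i=2: 257 = 4^4 + 1 (b=4); 4→5: 5^5 + 1 = 3126; 3126−1 = 3125
i=3: 3125 = 5^5 (b=5); 5→6: 6^6 = 46656; 46656−1 = 46655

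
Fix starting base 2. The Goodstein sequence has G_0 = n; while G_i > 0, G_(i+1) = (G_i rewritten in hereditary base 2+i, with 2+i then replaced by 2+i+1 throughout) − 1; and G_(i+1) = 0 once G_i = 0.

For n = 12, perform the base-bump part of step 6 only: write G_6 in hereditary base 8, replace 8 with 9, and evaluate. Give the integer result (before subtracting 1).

3486784575

[0] 12 ≡ 2^(2 + 1) + 2^2 (base 2). Lift 3: 108. −1: 107.
[1] 107 ≡ 3^(3 + 1) + 2·3^2 + 2·3 + 2 (base 3). Lift 4: 1066. −1: 1065.
[2] 1065 ≡ 4^(4 + 1) + 2·4^2 + 2·4 + 1 (base 4). Lift 5: 15686. −1: 15685.
[3] 15685 ≡ 5^(5 + 1) + 2·5^2 + 2·5 (base 5). Lift 6: 280020. −1: 280019.
[4] 280019 ≡ 6^(6 + 1) + 2·6^2 + 6 + 5 (base 6). Lift 7: 5764911. −1: 5764910.
[5] 5764910 ≡ 7^(7 + 1) + 2·7^2 + 7 + 4 (base 7). Lift 8: 134217868. −1: 134217867.
[6] 134217867 ≡ 8^(8 + 1) + 2·8^2 + 8 + 3 (base 8). Lift 9: 3486784575. −1: 3486784574.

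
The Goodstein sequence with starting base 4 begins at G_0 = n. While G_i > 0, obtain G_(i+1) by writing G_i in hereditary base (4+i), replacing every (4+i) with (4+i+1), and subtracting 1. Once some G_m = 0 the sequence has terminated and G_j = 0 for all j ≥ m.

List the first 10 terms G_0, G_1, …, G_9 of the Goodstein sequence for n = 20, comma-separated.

(0) 20|_4 = 4^2 + 4 ↦ 5^2 + 5|_5 = 30 ⇒ 29
(1) 29|_5 = 5^2 + 4 ↦ 6^2 + 4|_6 = 40 ⇒ 39
(2) 39|_6 = 6^2 + 3 ↦ 7^2 + 3|_7 = 52 ⇒ 51
(3) 51|_7 = 7^2 + 2 ↦ 8^2 + 2|_8 = 66 ⇒ 65
(4) 65|_8 = 8^2 + 1 ↦ 9^2 + 1|_9 = 82 ⇒ 81
(5) 81|_9 = 9^2 ↦ 10^2|_10 = 100 ⇒ 99
(6) 99|_10 = 9·10 + 9 ↦ 9·11 + 9|_11 = 108 ⇒ 107
(7) 107|_11 = 9·11 + 8 ↦ 9·12 + 8|_12 = 116 ⇒ 115
(8) 115|_12 = 9·12 + 7 ↦ 9·13 + 7|_13 = 124 ⇒ 123

20, 29, 39, 51, 65, 81, 99, 107, 115, 123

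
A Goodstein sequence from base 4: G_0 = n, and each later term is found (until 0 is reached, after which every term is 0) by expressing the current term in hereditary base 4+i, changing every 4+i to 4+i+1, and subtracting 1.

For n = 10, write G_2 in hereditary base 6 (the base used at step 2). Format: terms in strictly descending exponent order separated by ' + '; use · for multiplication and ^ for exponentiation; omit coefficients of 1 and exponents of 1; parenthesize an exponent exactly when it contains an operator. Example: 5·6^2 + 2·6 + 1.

step 0: 10 = 2·4 + 2; sub 5 for 4: 2·5 + 2; = 12; G_1 = 12−1 = 11
step 1: 11 = 2·5 + 1; sub 6 for 5: 2·6 + 1; = 13; G_2 = 13−1 = 12
step 2: 12 = 2·6; sub 7 for 6: 2·7; = 14; G_3 = 14−1 = 13

2·6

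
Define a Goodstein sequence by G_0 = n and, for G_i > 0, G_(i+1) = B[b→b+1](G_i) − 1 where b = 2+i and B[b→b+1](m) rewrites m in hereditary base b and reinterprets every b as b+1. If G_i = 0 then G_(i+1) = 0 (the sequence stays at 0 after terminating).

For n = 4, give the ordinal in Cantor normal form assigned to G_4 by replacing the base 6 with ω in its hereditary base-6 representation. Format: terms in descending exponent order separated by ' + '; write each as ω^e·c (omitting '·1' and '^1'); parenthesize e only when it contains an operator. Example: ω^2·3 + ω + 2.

ω^2·2 + ω + 5

G_0=4  [base 2] 2^2  →[2↦3]→  3^3 = 27  −1 ⇒ G_1=26
G_1=26  [base 3] 2·3^2 + 2·3 + 2  →[3↦4]→  2·4^2 + 2·4 + 2 = 42  −1 ⇒ G_2=41
G_2=41  [base 4] 2·4^2 + 2·4 + 1  →[4↦5]→  2·5^2 + 2·5 + 1 = 61  −1 ⇒ G_3=60
G_3=60  [base 5] 2·5^2 + 2·5  →[5↦6]→  2·6^2 + 2·6 = 84  −1 ⇒ G_4=83
G_4=83  [base 6] 2·6^2 + 6 + 5  →[6↦7]→  2·7^2 + 7 + 5 = 110  −1 ⇒ G_5=109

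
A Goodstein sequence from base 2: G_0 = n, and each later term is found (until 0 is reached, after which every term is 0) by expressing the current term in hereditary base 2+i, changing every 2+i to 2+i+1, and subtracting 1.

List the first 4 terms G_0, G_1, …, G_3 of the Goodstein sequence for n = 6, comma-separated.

6, 29, 257, 3125

G_0 = 6. HB_2(6) = 2^2 + 2. Bump = 30. G_1 = 29.
G_1 = 29. HB_3(29) = 3^3 + 2. Bump = 258. G_2 = 257.
G_2 = 257. HB_4(257) = 4^4 + 1. Bump = 3126. G_3 = 3125.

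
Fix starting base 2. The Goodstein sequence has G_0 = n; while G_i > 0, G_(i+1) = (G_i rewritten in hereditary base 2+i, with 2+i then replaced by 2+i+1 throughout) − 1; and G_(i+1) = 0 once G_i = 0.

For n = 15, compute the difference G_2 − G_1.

1172

G_0 = 15. HB_2(15) = 2^(2 + 1) + 2^2 + 2 + 1. Bump = 112. G_1 = 111.
G_1 = 111. HB_3(111) = 3^(3 + 1) + 3^3 + 3. Bump = 1284. G_2 = 1283.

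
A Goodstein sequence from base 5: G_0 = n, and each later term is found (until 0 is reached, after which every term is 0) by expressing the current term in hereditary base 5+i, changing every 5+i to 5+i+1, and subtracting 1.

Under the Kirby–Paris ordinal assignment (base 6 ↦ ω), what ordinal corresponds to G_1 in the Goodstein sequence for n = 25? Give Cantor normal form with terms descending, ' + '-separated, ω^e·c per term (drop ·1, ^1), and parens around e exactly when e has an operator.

i=0: 25 = 5^2 (b=5); 5→6: 6^2 = 36; 36−1 = 35
i=1: 35 = 5·6 + 5 (b=6); 6→7: 5·7 + 5 = 40; 40−1 = 39

ω·5 + 5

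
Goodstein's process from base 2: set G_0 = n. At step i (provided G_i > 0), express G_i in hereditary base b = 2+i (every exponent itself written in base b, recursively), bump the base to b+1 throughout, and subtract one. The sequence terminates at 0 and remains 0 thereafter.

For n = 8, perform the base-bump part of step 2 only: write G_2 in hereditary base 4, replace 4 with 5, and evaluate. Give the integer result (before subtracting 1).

G_0=8  [base 2] 2^(2 + 1)  →[2↦3]→  3^(3 + 1) = 81  −1 ⇒ G_1=80
G_1=80  [base 3] 2·3^3 + 2·3^2 + 2·3 + 2  →[3↦4]→  2·4^4 + 2·4^2 + 2·4 + 2 = 554  −1 ⇒ G_2=553

6311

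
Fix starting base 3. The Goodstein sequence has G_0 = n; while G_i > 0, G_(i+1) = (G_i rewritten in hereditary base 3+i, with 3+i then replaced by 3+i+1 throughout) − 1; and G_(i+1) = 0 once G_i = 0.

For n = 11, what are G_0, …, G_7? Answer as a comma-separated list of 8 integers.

i=0: 11 = 3^2 + 2 (b=3); 3→4: 4^2 + 2 = 18; 18−1 = 17
i=1: 17 = 4^2 + 1 (b=4); 4→5: 5^2 + 1 = 26; 26−1 = 25
i=2: 25 = 5^2 (b=5); 5→6: 6^2 = 36; 36−1 = 35
i=3: 35 = 5·6 + 5 (b=6); 6→7: 5·7 + 5 = 40; 40−1 = 39
i=4: 39 = 5·7 + 4 (b=7); 7→8: 5·8 + 4 = 44; 44−1 = 43
i=5: 43 = 5·8 + 3 (b=8); 8→9: 5·9 + 3 = 48; 48−1 = 47
i=6: 47 = 5·9 + 2 (b=9); 9→10: 5·10 + 2 = 52; 52−1 = 51

11, 17, 25, 35, 39, 43, 47, 51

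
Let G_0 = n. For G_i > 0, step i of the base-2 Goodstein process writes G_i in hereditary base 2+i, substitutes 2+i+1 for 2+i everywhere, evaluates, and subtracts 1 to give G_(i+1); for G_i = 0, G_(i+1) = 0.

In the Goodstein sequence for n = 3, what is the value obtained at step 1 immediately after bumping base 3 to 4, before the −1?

4

G_0=3  [base 2] 2 + 1  →[2↦3]→  3 + 1 = 4  −1 ⇒ G_1=3
G_1=3  [base 3] 3  →[3↦4]→  4 = 4  −1 ⇒ G_2=3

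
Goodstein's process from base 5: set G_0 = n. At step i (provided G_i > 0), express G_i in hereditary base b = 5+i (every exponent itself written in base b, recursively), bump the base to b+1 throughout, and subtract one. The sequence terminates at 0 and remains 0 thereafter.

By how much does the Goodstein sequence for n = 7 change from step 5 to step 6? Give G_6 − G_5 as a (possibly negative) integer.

7 —HB5→ 5 + 2 —bump→ 6 + 2 = 8 —(−1)→ 7
7 —HB6→ 6 + 1 —bump→ 7 + 1 = 8 —(−1)→ 7
7 —HB7→ 7 —bump→ 8 = 8 —(−1)→ 7
7 —HB8→ 7 —bump→ 7 = 7 —(−1)→ 6
6 —HB9→ 6 —bump→ 6 = 6 —(−1)→ 5
5 —HB10→ 5 —bump→ 5 = 5 —(−1)→ 4

-1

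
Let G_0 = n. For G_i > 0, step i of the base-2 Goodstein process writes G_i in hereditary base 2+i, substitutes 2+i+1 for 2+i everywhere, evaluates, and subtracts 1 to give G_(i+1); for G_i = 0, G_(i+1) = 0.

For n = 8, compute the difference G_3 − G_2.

step 0: 8 = 2^(2 + 1); sub 3 for 2: 3^(3 + 1); = 81; G_1 = 81−1 = 80
step 1: 80 = 2·3^3 + 2·3^2 + 2·3 + 2; sub 4 for 3: 2·4^4 + 2·4^2 + 2·4 + 2; = 554; G_2 = 554−1 = 553
step 2: 553 = 2·4^4 + 2·4^2 + 2·4 + 1; sub 5 for 4: 2·5^5 + 2·5^2 + 2·5 + 1; = 6311; G_3 = 6311−1 = 6310

5757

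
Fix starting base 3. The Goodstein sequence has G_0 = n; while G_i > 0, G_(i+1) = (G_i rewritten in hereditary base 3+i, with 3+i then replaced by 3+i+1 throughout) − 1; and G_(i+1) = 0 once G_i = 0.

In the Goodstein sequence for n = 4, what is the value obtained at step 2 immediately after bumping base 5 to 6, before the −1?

[0] 4 ≡ 3 + 1 (base 3). Lift 4: 5. −1: 4.
[1] 4 ≡ 4 (base 4). Lift 5: 5. −1: 4.
[2] 4 ≡ 4 (base 5). Lift 6: 4. −1: 3.

4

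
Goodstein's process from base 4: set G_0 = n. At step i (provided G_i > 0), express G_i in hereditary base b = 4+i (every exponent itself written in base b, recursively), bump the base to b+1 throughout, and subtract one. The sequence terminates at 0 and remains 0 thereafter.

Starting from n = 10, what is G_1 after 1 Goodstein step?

(0) 10|_4 = 2·4 + 2 ↦ 2·5 + 2|_5 = 12 ⇒ 11
(1) 11|_5 = 2·5 + 1 ↦ 2·6 + 1|_6 = 13 ⇒ 12

11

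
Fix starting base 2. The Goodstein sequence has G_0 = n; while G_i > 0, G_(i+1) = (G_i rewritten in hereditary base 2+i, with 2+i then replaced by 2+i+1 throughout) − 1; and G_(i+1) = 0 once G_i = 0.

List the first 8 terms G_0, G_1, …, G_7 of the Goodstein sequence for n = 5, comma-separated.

G_0 = 5. HB_2(5) = 2^2 + 1. Bump = 28. G_1 = 27.
G_1 = 27. HB_3(27) = 3^3. Bump = 256. G_2 = 255.
G_2 = 255. HB_4(255) = 3·4^3 + 3·4^2 + 3·4 + 3. Bump = 468. G_3 = 467.
G_3 = 467. HB_5(467) = 3·5^3 + 3·5^2 + 3·5 + 2. Bump = 776. G_4 = 775.
G_4 = 775. HB_6(775) = 3·6^3 + 3·6^2 + 3·6 + 1. Bump = 1198. G_5 = 1197.
G_5 = 1197. HB_7(1197) = 3·7^3 + 3·7^2 + 3·7. Bump = 1752. G_6 = 1751.
G_6 = 1751. HB_8(1751) = 3·8^3 + 3·8^2 + 2·8 + 7. Bump = 2455. G_7 = 2454.

5, 27, 255, 467, 775, 1197, 1751, 2454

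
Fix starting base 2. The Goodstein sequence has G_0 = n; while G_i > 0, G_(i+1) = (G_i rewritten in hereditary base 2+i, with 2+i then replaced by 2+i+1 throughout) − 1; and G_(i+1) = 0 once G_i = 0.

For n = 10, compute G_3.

10 —HB2→ 2^(2 + 1) + 2 —bump→ 3^(3 + 1) + 3 = 84 —(−1)→ 83
83 —HB3→ 3^(3 + 1) + 2 —bump→ 4^(4 + 1) + 2 = 1026 —(−1)→ 1025
1025 —HB4→ 4^(4 + 1) + 1 —bump→ 5^(5 + 1) + 1 = 15626 —(−1)→ 15625

15625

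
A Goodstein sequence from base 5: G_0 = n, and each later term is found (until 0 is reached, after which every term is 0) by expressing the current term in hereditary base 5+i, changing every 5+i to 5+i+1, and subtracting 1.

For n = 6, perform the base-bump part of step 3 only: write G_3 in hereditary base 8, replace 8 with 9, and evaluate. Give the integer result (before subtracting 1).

i=0: 6 = 5 + 1 (b=5); 5→6: 6 + 1 = 7; 7−1 = 6
i=1: 6 = 6 (b=6); 6→7: 7 = 7; 7−1 = 6
i=2: 6 = 6 (b=7); 7→8: 6 = 6; 6−1 = 5

5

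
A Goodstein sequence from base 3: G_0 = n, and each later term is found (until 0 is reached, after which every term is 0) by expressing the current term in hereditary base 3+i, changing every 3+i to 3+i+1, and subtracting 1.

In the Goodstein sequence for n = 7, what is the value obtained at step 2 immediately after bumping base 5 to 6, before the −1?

base 3: 7 = 2·3 + 1; at 4: 2·4 + 1 = 9; next = 8
base 4: 8 = 2·4; at 5: 2·5 = 10; next = 9
base 5: 9 = 5 + 4; at 6: 6 + 4 = 10; next = 9

10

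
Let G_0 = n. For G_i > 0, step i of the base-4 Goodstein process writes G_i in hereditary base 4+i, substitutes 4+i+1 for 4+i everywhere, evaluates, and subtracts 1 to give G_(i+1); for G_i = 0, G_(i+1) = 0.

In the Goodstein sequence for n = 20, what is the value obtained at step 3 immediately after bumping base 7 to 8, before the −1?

66

20 —HB4→ 4^2 + 4 —bump→ 5^2 + 5 = 30 —(−1)→ 29
29 —HB5→ 5^2 + 4 —bump→ 6^2 + 4 = 40 —(−1)→ 39
39 —HB6→ 6^2 + 3 —bump→ 7^2 + 3 = 52 —(−1)→ 51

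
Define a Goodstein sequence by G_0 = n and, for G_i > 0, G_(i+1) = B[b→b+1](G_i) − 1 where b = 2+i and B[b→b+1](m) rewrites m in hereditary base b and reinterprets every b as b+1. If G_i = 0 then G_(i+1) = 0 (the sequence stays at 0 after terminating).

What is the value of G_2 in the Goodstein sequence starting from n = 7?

(0) 7|_2 = 2^2 + 2 + 1 ↦ 3^3 + 3 + 1|_3 = 31 ⇒ 30
(1) 30|_3 = 3^3 + 3 ↦ 4^4 + 4|_4 = 260 ⇒ 259
(2) 259|_4 = 4^4 + 3 ↦ 5^5 + 3|_5 = 3128 ⇒ 3127

259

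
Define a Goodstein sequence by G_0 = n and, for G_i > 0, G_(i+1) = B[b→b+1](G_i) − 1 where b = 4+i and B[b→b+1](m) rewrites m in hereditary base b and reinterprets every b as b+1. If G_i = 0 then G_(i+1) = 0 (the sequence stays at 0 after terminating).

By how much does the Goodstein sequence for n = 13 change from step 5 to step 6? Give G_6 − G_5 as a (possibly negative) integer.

1

(0) 13|_4 = 3·4 + 1 ↦ 3·5 + 1|_5 = 16 ⇒ 15
(1) 15|_5 = 3·5 ↦ 3·6|_6 = 18 ⇒ 17
(2) 17|_6 = 2·6 + 5 ↦ 2·7 + 5|_7 = 19 ⇒ 18
(3) 18|_7 = 2·7 + 4 ↦ 2·8 + 4|_8 = 20 ⇒ 19
(4) 19|_8 = 2·8 + 3 ↦ 2·9 + 3|_9 = 21 ⇒ 20
(5) 20|_9 = 2·9 + 2 ↦ 2·10 + 2|_10 = 22 ⇒ 21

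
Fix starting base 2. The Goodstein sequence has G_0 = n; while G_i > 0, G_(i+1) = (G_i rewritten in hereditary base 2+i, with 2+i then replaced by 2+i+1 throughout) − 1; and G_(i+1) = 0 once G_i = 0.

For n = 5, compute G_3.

467

(0) 5|_2 = 2^2 + 1 ↦ 3^3 + 1|_3 = 28 ⇒ 27
(1) 27|_3 = 3^3 ↦ 4^4|_4 = 256 ⇒ 255
(2) 255|_4 = 3·4^3 + 3·4^2 + 3·4 + 3 ↦ 3·5^3 + 3·5^2 + 3·5 + 3|_5 = 468 ⇒ 467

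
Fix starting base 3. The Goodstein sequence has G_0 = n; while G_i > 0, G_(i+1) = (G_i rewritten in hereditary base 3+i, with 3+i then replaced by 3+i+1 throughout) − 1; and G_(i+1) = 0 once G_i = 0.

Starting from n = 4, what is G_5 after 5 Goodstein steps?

1

step 0: 4 = 3 + 1; sub 4 for 3: 4 + 1; = 5; G_1 = 5−1 = 4
step 1: 4 = 4; sub 5 for 4: 5; = 5; G_2 = 5−1 = 4
step 2: 4 = 4; sub 6 for 5: 4; = 4; G_3 = 4−1 = 3
step 3: 3 = 3; sub 7 for 6: 3; = 3; G_4 = 3−1 = 2
step 4: 2 = 2; sub 8 for 7: 2; = 2; G_5 = 2−1 = 1
step 5: 1 = 1; sub 9 for 8: 1; = 1; G_6 = 1−1 = 0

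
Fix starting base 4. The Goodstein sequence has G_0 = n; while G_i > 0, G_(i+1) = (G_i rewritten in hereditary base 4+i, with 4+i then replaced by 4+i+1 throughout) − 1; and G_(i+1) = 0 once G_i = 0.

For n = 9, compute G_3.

G_0=9  [base 4] 2·4 + 1  →[4↦5]→  2·5 + 1 = 11  −1 ⇒ G_1=10
G_1=10  [base 5] 2·5  →[5↦6]→  2·6 = 12  −1 ⇒ G_2=11
G_2=11  [base 6] 6 + 5  →[6↦7]→  7 + 5 = 12  −1 ⇒ G_3=11
G_3=11  [base 7] 7 + 4  →[7↦8]→  8 + 4 = 12  −1 ⇒ G_4=11

11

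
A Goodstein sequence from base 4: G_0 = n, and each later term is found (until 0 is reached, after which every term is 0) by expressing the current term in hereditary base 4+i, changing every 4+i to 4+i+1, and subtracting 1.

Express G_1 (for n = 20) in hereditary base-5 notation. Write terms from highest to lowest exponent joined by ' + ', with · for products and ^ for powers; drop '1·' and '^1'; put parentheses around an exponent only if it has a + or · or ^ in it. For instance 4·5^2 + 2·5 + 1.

5^2 + 4

[0] 20 ≡ 4^2 + 4 (base 4). Lift 5: 30. −1: 29.
[1] 29 ≡ 5^2 + 4 (base 5). Lift 6: 40. −1: 39.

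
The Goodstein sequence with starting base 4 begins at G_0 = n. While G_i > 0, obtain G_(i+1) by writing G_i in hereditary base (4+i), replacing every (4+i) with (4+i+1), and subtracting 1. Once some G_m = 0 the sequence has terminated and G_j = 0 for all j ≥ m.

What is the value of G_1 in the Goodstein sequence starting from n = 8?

G_0 = 8. HB_4(8) = 2·4. Bump = 10. G_1 = 9.
G_1 = 9. HB_5(9) = 5 + 4. Bump = 10. G_2 = 9.

9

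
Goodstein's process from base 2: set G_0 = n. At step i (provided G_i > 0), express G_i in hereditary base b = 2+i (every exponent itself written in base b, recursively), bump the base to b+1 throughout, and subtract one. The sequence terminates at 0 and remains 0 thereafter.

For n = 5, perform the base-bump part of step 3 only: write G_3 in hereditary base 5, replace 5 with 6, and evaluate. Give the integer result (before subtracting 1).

776

5 —HB2→ 2^2 + 1 —bump→ 3^3 + 1 = 28 —(−1)→ 27
27 —HB3→ 3^3 —bump→ 4^4 = 256 —(−1)→ 255
255 —HB4→ 3·4^3 + 3·4^2 + 3·4 + 3 —bump→ 3·5^3 + 3·5^2 + 3·5 + 3 = 468 —(−1)→ 467
467 —HB5→ 3·5^3 + 3·5^2 + 3·5 + 2 —bump→ 3·6^3 + 3·6^2 + 3·6 + 2 = 776 —(−1)→ 775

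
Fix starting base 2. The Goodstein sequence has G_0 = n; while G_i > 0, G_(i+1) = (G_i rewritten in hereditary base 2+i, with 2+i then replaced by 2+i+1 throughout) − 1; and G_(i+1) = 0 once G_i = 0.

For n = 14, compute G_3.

18750

(0) 14|_2 = 2^(2 + 1) + 2^2 + 2 ↦ 3^(3 + 1) + 3^3 + 3|_3 = 111 ⇒ 110
(1) 110|_3 = 3^(3 + 1) + 3^3 + 2 ↦ 4^(4 + 1) + 4^4 + 2|_4 = 1282 ⇒ 1281
(2) 1281|_4 = 4^(4 + 1) + 4^4 + 1 ↦ 5^(5 + 1) + 5^5 + 1|_5 = 18751 ⇒ 18750
(3) 18750|_5 = 5^(5 + 1) + 5^5 ↦ 6^(6 + 1) + 6^6|_6 = 326592 ⇒ 326591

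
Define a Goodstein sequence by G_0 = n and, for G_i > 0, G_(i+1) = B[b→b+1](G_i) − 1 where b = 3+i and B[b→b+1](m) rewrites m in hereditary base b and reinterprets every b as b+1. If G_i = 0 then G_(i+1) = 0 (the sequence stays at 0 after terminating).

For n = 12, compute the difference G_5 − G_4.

[0] 12 ≡ 3^2 + 3 (base 3). Lift 4: 20. −1: 19.
[1] 19 ≡ 4^2 + 3 (base 4). Lift 5: 28. −1: 27.
[2] 27 ≡ 5^2 + 2 (base 5). Lift 6: 38. −1: 37.
[3] 37 ≡ 6^2 + 1 (base 6). Lift 7: 50. −1: 49.
[4] 49 ≡ 7^2 (base 7). Lift 8: 64. −1: 63.

14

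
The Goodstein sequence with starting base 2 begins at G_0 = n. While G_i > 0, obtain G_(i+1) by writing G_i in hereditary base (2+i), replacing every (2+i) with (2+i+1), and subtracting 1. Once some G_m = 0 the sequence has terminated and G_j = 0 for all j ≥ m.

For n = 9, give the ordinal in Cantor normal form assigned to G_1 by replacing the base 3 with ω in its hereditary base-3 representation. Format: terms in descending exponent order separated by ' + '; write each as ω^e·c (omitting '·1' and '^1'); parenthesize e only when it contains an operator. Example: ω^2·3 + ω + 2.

G_0=9  [base 2] 2^(2 + 1) + 1  →[2↦3]→  3^(3 + 1) + 1 = 82  −1 ⇒ G_1=81
G_1=81  [base 3] 3^(3 + 1)  →[3↦4]→  4^(4 + 1) = 1024  −1 ⇒ G_2=1023

ω^(ω + 1)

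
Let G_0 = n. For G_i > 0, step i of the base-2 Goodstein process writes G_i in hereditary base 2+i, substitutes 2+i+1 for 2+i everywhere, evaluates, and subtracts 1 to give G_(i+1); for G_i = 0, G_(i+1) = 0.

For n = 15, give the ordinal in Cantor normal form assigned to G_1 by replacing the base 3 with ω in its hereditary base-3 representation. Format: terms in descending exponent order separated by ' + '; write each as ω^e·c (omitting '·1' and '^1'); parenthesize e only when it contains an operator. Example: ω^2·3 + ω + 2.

ω^(ω + 1) + ω^ω + ω

15 —HB2→ 2^(2 + 1) + 2^2 + 2 + 1 —bump→ 3^(3 + 1) + 3^3 + 3 + 1 = 112 —(−1)→ 111
111 —HB3→ 3^(3 + 1) + 3^3 + 3 —bump→ 4^(4 + 1) + 4^4 + 4 = 1284 —(−1)→ 1283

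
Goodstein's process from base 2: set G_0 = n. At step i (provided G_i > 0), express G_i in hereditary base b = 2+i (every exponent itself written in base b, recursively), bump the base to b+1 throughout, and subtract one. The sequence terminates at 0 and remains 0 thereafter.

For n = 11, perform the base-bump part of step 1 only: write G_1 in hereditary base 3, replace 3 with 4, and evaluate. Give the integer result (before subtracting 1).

11 —HB2→ 2^(2 + 1) + 2 + 1 —bump→ 3^(3 + 1) + 3 + 1 = 85 —(−1)→ 84
84 —HB3→ 3^(3 + 1) + 3 —bump→ 4^(4 + 1) + 4 = 1028 —(−1)→ 1027

1028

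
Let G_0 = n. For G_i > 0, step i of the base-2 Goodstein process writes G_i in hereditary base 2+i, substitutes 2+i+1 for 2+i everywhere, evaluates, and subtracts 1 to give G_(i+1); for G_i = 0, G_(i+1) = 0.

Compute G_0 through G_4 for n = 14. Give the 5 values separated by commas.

14, 110, 1281, 18750, 326591

14 —HB2→ 2^(2 + 1) + 2^2 + 2 —bump→ 3^(3 + 1) + 3^3 + 3 = 111 —(−1)→ 110
110 —HB3→ 3^(3 + 1) + 3^3 + 2 —bump→ 4^(4 + 1) + 4^4 + 2 = 1282 —(−1)→ 1281
1281 —HB4→ 4^(4 + 1) + 4^4 + 1 —bump→ 5^(5 + 1) + 5^5 + 1 = 18751 —(−1)→ 18750
18750 —HB5→ 5^(5 + 1) + 5^5 —bump→ 6^(6 + 1) + 6^6 = 326592 —(−1)→ 326591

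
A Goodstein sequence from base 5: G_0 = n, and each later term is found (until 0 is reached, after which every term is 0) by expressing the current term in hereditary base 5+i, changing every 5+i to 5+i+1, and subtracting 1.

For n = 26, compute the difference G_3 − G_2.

[0] 26 ≡ 5^2 + 1 (base 5). Lift 6: 37. −1: 36.
[1] 36 ≡ 6^2 (base 6). Lift 7: 49. −1: 48.
[2] 48 ≡ 6·7 + 6 (base 7). Lift 8: 54. −1: 53.

5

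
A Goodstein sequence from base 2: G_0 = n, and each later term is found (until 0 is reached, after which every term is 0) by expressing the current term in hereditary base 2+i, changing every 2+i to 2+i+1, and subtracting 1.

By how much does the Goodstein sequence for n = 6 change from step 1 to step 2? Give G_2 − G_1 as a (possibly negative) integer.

G_0=6  [base 2] 2^2 + 2  →[2↦3]→  3^3 + 3 = 30  −1 ⇒ G_1=29
G_1=29  [base 3] 3^3 + 2  →[3↦4]→  4^4 + 2 = 258  −1 ⇒ G_2=257

228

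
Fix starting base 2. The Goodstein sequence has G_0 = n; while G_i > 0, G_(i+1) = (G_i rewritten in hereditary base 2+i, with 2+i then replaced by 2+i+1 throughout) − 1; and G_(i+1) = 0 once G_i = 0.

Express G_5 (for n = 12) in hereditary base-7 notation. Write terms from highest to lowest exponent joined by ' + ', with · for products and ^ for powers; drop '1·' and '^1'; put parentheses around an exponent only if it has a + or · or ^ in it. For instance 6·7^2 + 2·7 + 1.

i=0: 12 = 2^(2 + 1) + 2^2 (b=2); 2→3: 3^(3 + 1) + 3^3 = 108; 108−1 = 107
i=1: 107 = 3^(3 + 1) + 2·3^2 + 2·3 + 2 (b=3); 3→4: 4^(4 + 1) + 2·4^2 + 2·4 + 2 = 1066; 1066−1 = 1065
i=2: 1065 = 4^(4 + 1) + 2·4^2 + 2·4 + 1 (b=4); 4→5: 5^(5 + 1) + 2·5^2 + 2·5 + 1 = 15686; 15686−1 = 15685
i=3: 15685 = 5^(5 + 1) + 2·5^2 + 2·5 (b=5); 5→6: 6^(6 + 1) + 2·6^2 + 2·6 = 280020; 280020−1 = 280019
i=4: 280019 = 6^(6 + 1) + 2·6^2 + 6 + 5 (b=6); 6→7: 7^(7 + 1) + 2·7^2 + 7 + 5 = 5764911; 5764911−1 = 5764910
i=5: 5764910 = 7^(7 + 1) + 2·7^2 + 7 + 4 (b=7); 7→8: 8^(8 + 1) + 2·8^2 + 8 + 4 = 134217868; 134217868−1 = 134217867

7^(7 + 1) + 2·7^2 + 7 + 4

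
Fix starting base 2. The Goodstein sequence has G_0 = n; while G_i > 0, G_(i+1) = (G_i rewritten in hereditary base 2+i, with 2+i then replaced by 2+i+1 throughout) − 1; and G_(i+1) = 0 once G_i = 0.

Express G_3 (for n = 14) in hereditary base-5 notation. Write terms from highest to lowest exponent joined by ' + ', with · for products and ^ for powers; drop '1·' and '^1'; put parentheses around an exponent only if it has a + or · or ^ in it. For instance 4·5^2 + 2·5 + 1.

base 2: 14 = 2^(2 + 1) + 2^2 + 2; at 3: 3^(3 + 1) + 3^3 + 3 = 111; next = 110
base 3: 110 = 3^(3 + 1) + 3^3 + 2; at 4: 4^(4 + 1) + 4^4 + 2 = 1282; next = 1281
base 4: 1281 = 4^(4 + 1) + 4^4 + 1; at 5: 5^(5 + 1) + 5^5 + 1 = 18751; next = 18750
base 5: 18750 = 5^(5 + 1) + 5^5; at 6: 6^(6 + 1) + 6^6 = 326592; next = 326591

5^(5 + 1) + 5^5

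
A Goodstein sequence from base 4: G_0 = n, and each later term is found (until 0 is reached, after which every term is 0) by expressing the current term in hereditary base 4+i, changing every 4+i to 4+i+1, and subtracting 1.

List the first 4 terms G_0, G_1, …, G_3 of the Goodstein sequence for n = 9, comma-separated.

step 0: 9 = 2·4 + 1; sub 5 for 4: 2·5 + 1; = 11; G_1 = 11−1 = 10
step 1: 10 = 2·5; sub 6 for 5: 2·6; = 12; G_2 = 12−1 = 11
step 2: 11 = 6 + 5; sub 7 for 6: 7 + 5; = 12; G_3 = 12−1 = 11

9, 10, 11, 11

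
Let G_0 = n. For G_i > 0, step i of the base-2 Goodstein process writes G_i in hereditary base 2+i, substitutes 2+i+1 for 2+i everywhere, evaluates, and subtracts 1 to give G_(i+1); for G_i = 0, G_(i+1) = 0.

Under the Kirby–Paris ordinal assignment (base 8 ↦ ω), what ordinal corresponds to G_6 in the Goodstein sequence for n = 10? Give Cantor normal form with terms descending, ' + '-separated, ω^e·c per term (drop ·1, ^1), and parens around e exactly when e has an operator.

base 2: 10 = 2^(2 + 1) + 2; at 3: 3^(3 + 1) + 3 = 84; next = 83
base 3: 83 = 3^(3 + 1) + 2; at 4: 4^(4 + 1) + 2 = 1026; next = 1025
base 4: 1025 = 4^(4 + 1) + 1; at 5: 5^(5 + 1) + 1 = 15626; next = 15625
base 5: 15625 = 5^(5 + 1); at 6: 6^(6 + 1) = 279936; next = 279935
base 6: 279935 = 5·6^6 + 5·6^5 + 5·6^4 + 5·6^3 + 5·6^2 + 5·6 + 5; at 7: 5·7^7 + 5·7^5 + 5·7^4 + 5·7^3 + 5·7^2 + 5·7 + 5 = 4215755; next = 4215754
base 7: 4215754 = 5·7^7 + 5·7^5 + 5·7^4 + 5·7^3 + 5·7^2 + 5·7 + 4; at 8: 5·8^8 + 5·8^5 + 5·8^4 + 5·8^3 + 5·8^2 + 5·8 + 4 = 84073324; next = 84073323
base 8: 84073323 = 5·8^8 + 5·8^5 + 5·8^4 + 5·8^3 + 5·8^2 + 5·8 + 3; at 9: 5·9^9 + 5·9^5 + 5·9^4 + 5·9^3 + 5·9^2 + 5·9 + 3 = 1937434593; next = 1937434592

ω^ω·5 + ω^5·5 + ω^4·5 + ω^3·5 + ω^2·5 + ω·5 + 3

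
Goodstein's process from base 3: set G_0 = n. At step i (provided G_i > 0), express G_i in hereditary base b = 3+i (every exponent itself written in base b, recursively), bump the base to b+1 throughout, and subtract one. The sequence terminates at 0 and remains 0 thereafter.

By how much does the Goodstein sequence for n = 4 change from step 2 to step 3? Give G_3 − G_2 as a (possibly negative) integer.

-1

base 3: 4 = 3 + 1; at 4: 4 + 1 = 5; next = 4
base 4: 4 = 4; at 5: 5 = 5; next = 4
base 5: 4 = 4; at 6: 4 = 4; next = 3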